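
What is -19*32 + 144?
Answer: -464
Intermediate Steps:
-19*32 + 144 = -608 + 144 = -464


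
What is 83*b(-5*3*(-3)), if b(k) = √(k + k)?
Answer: 249*√10 ≈ 787.41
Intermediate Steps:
b(k) = √2*√k (b(k) = √(2*k) = √2*√k)
83*b(-5*3*(-3)) = 83*(√2*√(-5*3*(-3))) = 83*(√2*√(-15*(-3))) = 83*(√2*√45) = 83*(√2*(3*√5)) = 83*(3*√10) = 249*√10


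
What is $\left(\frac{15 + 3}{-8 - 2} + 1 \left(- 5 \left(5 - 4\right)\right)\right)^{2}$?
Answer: $\frac{1156}{25} \approx 46.24$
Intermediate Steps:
$\left(\frac{15 + 3}{-8 - 2} + 1 \left(- 5 \left(5 - 4\right)\right)\right)^{2} = \left(\frac{18}{-10} + 1 \left(- 5 \left(5 - 4\right)\right)\right)^{2} = \left(18 \left(- \frac{1}{10}\right) + 1 \left(\left(-5\right) 1\right)\right)^{2} = \left(- \frac{9}{5} + 1 \left(-5\right)\right)^{2} = \left(- \frac{9}{5} - 5\right)^{2} = \left(- \frac{34}{5}\right)^{2} = \frac{1156}{25}$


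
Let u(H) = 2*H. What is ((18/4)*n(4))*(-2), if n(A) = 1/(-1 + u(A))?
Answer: -9/7 ≈ -1.2857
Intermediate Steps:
n(A) = 1/(-1 + 2*A)
((18/4)*n(4))*(-2) = ((18/4)/(-1 + 2*4))*(-2) = ((18*(¼))/(-1 + 8))*(-2) = ((9/2)/7)*(-2) = ((9/2)*(⅐))*(-2) = (9/14)*(-2) = -9/7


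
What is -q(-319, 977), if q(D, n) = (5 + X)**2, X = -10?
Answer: -25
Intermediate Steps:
q(D, n) = 25 (q(D, n) = (5 - 10)**2 = (-5)**2 = 25)
-q(-319, 977) = -1*25 = -25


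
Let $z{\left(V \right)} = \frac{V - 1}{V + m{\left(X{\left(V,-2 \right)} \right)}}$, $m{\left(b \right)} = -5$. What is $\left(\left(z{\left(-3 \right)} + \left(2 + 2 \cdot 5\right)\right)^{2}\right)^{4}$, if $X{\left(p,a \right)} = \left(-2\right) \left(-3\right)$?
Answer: $\frac{152587890625}{256} \approx 5.9605 \cdot 10^{8}$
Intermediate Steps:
$X{\left(p,a \right)} = 6$
$z{\left(V \right)} = \frac{-1 + V}{-5 + V}$ ($z{\left(V \right)} = \frac{V - 1}{V - 5} = \frac{-1 + V}{-5 + V}$)
$\left(\left(z{\left(-3 \right)} + \left(2 + 2 \cdot 5\right)\right)^{2}\right)^{4} = \left(\left(\frac{-1 - 3}{-5 - 3} + \left(2 + 2 \cdot 5\right)\right)^{2}\right)^{4} = \left(\left(\frac{1}{-8} \left(-4\right) + \left(2 + 10\right)\right)^{2}\right)^{4} = \left(\left(\left(- \frac{1}{8}\right) \left(-4\right) + 12\right)^{2}\right)^{4} = \left(\left(\frac{1}{2} + 12\right)^{2}\right)^{4} = \left(\left(\frac{25}{2}\right)^{2}\right)^{4} = \left(\frac{625}{4}\right)^{4} = \frac{152587890625}{256}$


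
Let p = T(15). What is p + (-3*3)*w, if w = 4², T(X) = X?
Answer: -129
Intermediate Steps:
w = 16
p = 15
p + (-3*3)*w = 15 - 3*3*16 = 15 - 9*16 = 15 - 144 = -129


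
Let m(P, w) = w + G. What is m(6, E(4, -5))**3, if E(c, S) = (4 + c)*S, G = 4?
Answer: -46656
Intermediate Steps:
E(c, S) = S*(4 + c)
m(P, w) = 4 + w (m(P, w) = w + 4 = 4 + w)
m(6, E(4, -5))**3 = (4 - 5*(4 + 4))**3 = (4 - 5*8)**3 = (4 - 40)**3 = (-36)**3 = -46656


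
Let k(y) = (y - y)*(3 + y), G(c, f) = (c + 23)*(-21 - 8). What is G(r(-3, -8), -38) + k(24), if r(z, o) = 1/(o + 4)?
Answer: -2639/4 ≈ -659.75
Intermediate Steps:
r(z, o) = 1/(4 + o)
G(c, f) = -667 - 29*c (G(c, f) = (23 + c)*(-29) = -667 - 29*c)
k(y) = 0 (k(y) = 0*(3 + y) = 0)
G(r(-3, -8), -38) + k(24) = (-667 - 29/(4 - 8)) + 0 = (-667 - 29/(-4)) + 0 = (-667 - 29*(-1/4)) + 0 = (-667 + 29/4) + 0 = -2639/4 + 0 = -2639/4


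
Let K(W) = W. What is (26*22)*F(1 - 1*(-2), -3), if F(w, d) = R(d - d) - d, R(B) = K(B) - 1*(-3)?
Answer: 3432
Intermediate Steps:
R(B) = 3 + B (R(B) = B - 1*(-3) = B + 3 = 3 + B)
F(w, d) = 3 - d (F(w, d) = (3 + (d - d)) - d = (3 + 0) - d = 3 - d)
(26*22)*F(1 - 1*(-2), -3) = (26*22)*(3 - 1*(-3)) = 572*(3 + 3) = 572*6 = 3432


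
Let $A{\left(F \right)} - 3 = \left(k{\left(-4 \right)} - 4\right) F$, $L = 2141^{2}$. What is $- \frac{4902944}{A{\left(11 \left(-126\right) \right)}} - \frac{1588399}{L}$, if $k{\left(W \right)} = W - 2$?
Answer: $- \frac{22496531821001}{63546342303} \approx -354.02$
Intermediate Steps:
$k{\left(W \right)} = -2 + W$ ($k{\left(W \right)} = W - 2 = -2 + W$)
$L = 4583881$
$A{\left(F \right)} = 3 - 10 F$ ($A{\left(F \right)} = 3 + \left(\left(-2 - 4\right) - 4\right) F = 3 + \left(-6 - 4\right) F = 3 - 10 F$)
$- \frac{4902944}{A{\left(11 \left(-126\right) \right)}} - \frac{1588399}{L} = - \frac{4902944}{3 - 10 \cdot 11 \left(-126\right)} - \frac{1588399}{4583881} = - \frac{4902944}{3 - -13860} - \frac{1588399}{4583881} = - \frac{4902944}{3 + 13860} - \frac{1588399}{4583881} = - \frac{4902944}{13863} - \frac{1588399}{4583881} = - \frac{22496531821001}{63546342303}$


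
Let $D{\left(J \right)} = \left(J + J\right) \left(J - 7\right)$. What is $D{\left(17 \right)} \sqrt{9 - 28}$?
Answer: $340 i \sqrt{19} \approx 1482.0 i$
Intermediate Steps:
$D{\left(J \right)} = 2 J \left(-7 + J\right)$
$D{\left(17 \right)} \sqrt{9 - 28} = 2 \cdot 17 \left(-7 + 17\right) \sqrt{9 - 28} = 2 \cdot 17 \cdot 10 \sqrt{-19} = 340 i \sqrt{19}$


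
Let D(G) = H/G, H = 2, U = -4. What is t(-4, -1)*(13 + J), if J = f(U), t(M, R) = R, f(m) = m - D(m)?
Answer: -19/2 ≈ -9.5000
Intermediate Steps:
D(G) = 2/G
f(m) = m - 2/m
J = -7/2 (J = -4 - 2/(-4) = -4 - 2*(-¼) = -4 + ½ = -7/2 ≈ -3.5000)
t(-4, -1)*(13 + J) = -(13 - 7/2) = -1*19/2 = -19/2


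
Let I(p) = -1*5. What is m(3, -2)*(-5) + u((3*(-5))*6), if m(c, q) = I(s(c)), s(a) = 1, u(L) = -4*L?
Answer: 385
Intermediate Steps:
I(p) = -5
m(c, q) = -5
m(3, -2)*(-5) + u((3*(-5))*6) = -5*(-5) - 4*3*(-5)*6 = 25 - (-60)*6 = 25 - 4*(-90) = 25 + 360 = 385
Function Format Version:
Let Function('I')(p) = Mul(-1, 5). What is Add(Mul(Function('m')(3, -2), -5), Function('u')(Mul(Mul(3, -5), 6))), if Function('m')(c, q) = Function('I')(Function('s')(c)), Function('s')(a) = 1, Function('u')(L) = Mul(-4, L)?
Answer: 385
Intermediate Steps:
Function('I')(p) = -5
Function('m')(c, q) = -5
Add(Mul(Function('m')(3, -2), -5), Function('u')(Mul(Mul(3, -5), 6))) = Add(Mul(-5, -5), Mul(-4, Mul(Mul(3, -5), 6))) = Add(25, Mul(-4, Mul(-15, 6))) = Add(25, Mul(-4, -90)) = Add(25, 360) = 385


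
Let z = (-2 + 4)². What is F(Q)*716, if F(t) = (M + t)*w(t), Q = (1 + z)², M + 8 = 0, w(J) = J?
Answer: 304300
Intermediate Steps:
z = 4 (z = 2² = 4)
M = -8 (M = -8 + 0 = -8)
Q = 25 (Q = (1 + 4)² = 5² = 25)
F(t) = t*(-8 + t) (F(t) = (-8 + t)*t = t*(-8 + t))
F(Q)*716 = (25*(-8 + 25))*716 = (25*17)*716 = 425*716 = 304300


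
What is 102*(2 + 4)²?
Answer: 3672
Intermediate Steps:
102*(2 + 4)² = 102*6² = 102*36 = 3672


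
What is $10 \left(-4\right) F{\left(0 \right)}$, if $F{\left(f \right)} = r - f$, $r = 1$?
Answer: $-40$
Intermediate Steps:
$F{\left(f \right)} = 1 - f$
$10 \left(-4\right) F{\left(0 \right)} = 10 \left(-4\right) \left(1 - 0\right) = - 40 \left(1 + 0\right) = \left(-40\right) 1 = -40$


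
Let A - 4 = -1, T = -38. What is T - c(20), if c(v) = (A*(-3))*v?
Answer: 142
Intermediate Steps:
A = 3 (A = 4 - 1 = 3)
c(v) = -9*v (c(v) = (3*(-3))*v = -9*v)
T - c(20) = -38 - (-9)*20 = -38 - 1*(-180) = -38 + 180 = 142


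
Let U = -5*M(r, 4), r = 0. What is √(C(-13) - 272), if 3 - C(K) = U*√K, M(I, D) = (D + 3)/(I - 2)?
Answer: √(-1076 - 70*I*√13)/2 ≈ 1.9106 - 16.512*I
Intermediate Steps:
M(I, D) = (3 + D)/(-2 + I)
U = 35/2 (U = -5*(3 + 4)/(-2 + 0) = -5*7/(-2) = -(-5)*7/2 = -5*(-7/2) = 35/2 ≈ 17.500)
C(K) = 3 - 35*√K/2
√(C(-13) - 272) = √((3 - 35*I*√13/2) - 272) = √(-269 - 35*I*√13/2)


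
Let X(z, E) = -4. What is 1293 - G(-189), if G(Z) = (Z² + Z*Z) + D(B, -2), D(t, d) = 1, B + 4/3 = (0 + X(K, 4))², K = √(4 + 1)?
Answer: -70150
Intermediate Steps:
K = √5 ≈ 2.2361
B = 44/3 (B = -4/3 + (0 - 4)² = -4/3 + (-4)² = -4/3 + 16 = 44/3 ≈ 14.667)
G(Z) = 1 + 2*Z² (G(Z) = (Z² + Z*Z) + 1 = (Z² + Z²) + 1 = 2*Z² + 1 = 1 + 2*Z²)
1293 - G(-189) = 1293 - (1 + 2*(-189)²) = 1293 - (1 + 2*35721) = 1293 - (1 + 71442) = 1293 - 1*71443 = 1293 - 71443 = -70150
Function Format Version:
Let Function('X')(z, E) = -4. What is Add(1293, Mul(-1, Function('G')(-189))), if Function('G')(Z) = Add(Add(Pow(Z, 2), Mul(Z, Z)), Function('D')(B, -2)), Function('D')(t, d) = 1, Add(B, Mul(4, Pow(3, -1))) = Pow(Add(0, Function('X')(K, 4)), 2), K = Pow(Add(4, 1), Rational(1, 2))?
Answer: -70150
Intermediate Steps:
K = Pow(5, Rational(1, 2)) ≈ 2.2361
B = Rational(44, 3) (B = Add(Rational(-4, 3), Pow(Add(0, -4), 2)) = Add(Rational(-4, 3), Pow(-4, 2)) = Add(Rational(-4, 3), 16) = Rational(44, 3) ≈ 14.667)
Function('G')(Z) = Add(1, Mul(2, Pow(Z, 2))) (Function('G')(Z) = Add(Add(Pow(Z, 2), Mul(Z, Z)), 1) = Add(Add(Pow(Z, 2), Pow(Z, 2)), 1) = Add(Mul(2, Pow(Z, 2)), 1) = Add(1, Mul(2, Pow(Z, 2))))
Add(1293, Mul(-1, Function('G')(-189))) = Add(1293, Mul(-1, Add(1, Mul(2, Pow(-189, 2))))) = Add(1293, Mul(-1, Add(1, Mul(2, 35721)))) = Add(1293, Mul(-1, Add(1, 71442))) = Add(1293, Mul(-1, 71443)) = Add(1293, -71443) = -70150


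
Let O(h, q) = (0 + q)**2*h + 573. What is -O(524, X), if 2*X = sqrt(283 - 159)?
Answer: -16817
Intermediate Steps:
X = sqrt(31) (X = sqrt(283 - 159)/2 = sqrt(124)/2 = (2*sqrt(31))/2 = sqrt(31) ≈ 5.5678)
O(h, q) = 573 + h*q**2 (O(h, q) = q**2*h + 573 = h*q**2 + 573 = 573 + h*q**2)
-O(524, X) = -(573 + 524*(sqrt(31))**2) = -(573 + 524*31) = -(573 + 16244) = -1*16817 = -16817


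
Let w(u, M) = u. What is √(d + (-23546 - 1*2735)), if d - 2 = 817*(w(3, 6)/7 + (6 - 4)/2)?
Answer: I*√1230481/7 ≈ 158.47*I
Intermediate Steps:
d = 8184/7 (d = 2 + 817*(3/7 + (6 - 4)/2) = 2 + 817*(3*(⅐) + 2*(½)) = 2 + 817*(3/7 + 1) = 2 + 817*(10/7) = 2 + 8170/7 = 8184/7 ≈ 1169.1)
√(d + (-23546 - 1*2735)) = √(8184/7 + (-23546 - 1*2735)) = √(8184/7 + (-23546 - 2735)) = √(8184/7 - 26281) = √(-175783/7) = I*√1230481/7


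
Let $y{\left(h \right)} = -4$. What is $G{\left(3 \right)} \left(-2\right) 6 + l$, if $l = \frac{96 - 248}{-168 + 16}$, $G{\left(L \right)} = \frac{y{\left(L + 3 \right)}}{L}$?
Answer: $17$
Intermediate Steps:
$G{\left(L \right)} = - \frac{4}{L}$
$l = 1$ ($l = - \frac{152}{-152} = \left(-152\right) \left(- \frac{1}{152}\right) = 1$)
$G{\left(3 \right)} \left(-2\right) 6 + l = - \frac{4}{3} \left(-2\right) 6 + 1 = \left(-4\right) \frac{1}{3} \left(-2\right) 6 + 1 = \left(- \frac{4}{3}\right) \left(-2\right) 6 + 1 = \frac{8}{3} \cdot 6 + 1 = 16 + 1 = 17$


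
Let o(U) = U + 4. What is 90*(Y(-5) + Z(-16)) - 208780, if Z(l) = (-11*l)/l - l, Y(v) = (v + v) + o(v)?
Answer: -209320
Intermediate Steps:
o(U) = 4 + U
Y(v) = 4 + 3*v (Y(v) = (v + v) + (4 + v) = 2*v + (4 + v) = 4 + 3*v)
Z(l) = -11 - l
90*(Y(-5) + Z(-16)) - 208780 = 90*((4 + 3*(-5)) + (-11 - 1*(-16))) - 208780 = 90*((4 - 15) + (-11 + 16)) - 208780 = 90*(-11 + 5) - 208780 = 90*(-6) - 208780 = -540 - 208780 = -209320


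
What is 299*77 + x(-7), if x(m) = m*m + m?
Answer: 23065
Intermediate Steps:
x(m) = m + m**2 (x(m) = m**2 + m = m + m**2)
299*77 + x(-7) = 299*77 - 7*(1 - 7) = 23023 - 7*(-6) = 23023 + 42 = 23065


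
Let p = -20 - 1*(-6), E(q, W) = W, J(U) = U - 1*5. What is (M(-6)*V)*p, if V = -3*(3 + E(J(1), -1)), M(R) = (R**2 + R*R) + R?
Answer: 5544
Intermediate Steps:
J(U) = -5 + U (J(U) = U - 5 = -5 + U)
M(R) = R + 2*R**2 (M(R) = (R**2 + R**2) + R = 2*R**2 + R = R + 2*R**2)
p = -14 (p = -20 + 6 = -14)
V = -6 (V = -3*(3 - 1) = -3*2 = -6)
(M(-6)*V)*p = (-6*(1 + 2*(-6))*(-6))*(-14) = (-6*(1 - 12)*(-6))*(-14) = (-6*(-11)*(-6))*(-14) = (66*(-6))*(-14) = -396*(-14) = 5544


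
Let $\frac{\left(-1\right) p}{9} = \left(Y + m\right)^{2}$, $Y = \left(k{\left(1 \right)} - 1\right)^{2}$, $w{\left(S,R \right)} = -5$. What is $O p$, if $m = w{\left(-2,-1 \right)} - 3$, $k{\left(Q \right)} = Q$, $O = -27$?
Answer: $15552$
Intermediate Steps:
$m = -8$ ($m = -5 - 3 = -8$)
$Y = 0$ ($Y = \left(1 - 1\right)^{2} = 0^{2} = 0$)
$p = -576$ ($p = - 9 \left(0 - 8\right)^{2} = - 9 \left(-8\right)^{2} = \left(-9\right) 64 = -576$)
$O p = \left(-27\right) \left(-576\right) = 15552$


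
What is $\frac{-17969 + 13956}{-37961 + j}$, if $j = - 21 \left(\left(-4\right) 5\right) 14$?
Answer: $\frac{4013}{32081} \approx 0.12509$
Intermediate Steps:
$j = 5880$ ($j = - 21 \left(-20\right) 14 = - \left(-420\right) 14 = \left(-1\right) \left(-5880\right) = 5880$)
$\frac{-17969 + 13956}{-37961 + j} = \frac{-17969 + 13956}{-37961 + 5880} = - \frac{4013}{-32081} = \left(-4013\right) \left(- \frac{1}{32081}\right) = \frac{4013}{32081}$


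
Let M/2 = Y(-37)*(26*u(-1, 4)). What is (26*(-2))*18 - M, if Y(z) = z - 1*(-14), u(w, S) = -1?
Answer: -2132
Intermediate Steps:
Y(z) = 14 + z (Y(z) = z + 14 = 14 + z)
M = 1196 (M = 2*((14 - 37)*(26*(-1))) = 2*(-23*(-26)) = 2*598 = 1196)
(26*(-2))*18 - M = (26*(-2))*18 - 1*1196 = -52*18 - 1196 = -936 - 1196 = -2132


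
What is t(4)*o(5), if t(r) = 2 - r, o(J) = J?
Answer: -10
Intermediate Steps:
t(4)*o(5) = (2 - 1*4)*5 = (2 - 4)*5 = -2*5 = -10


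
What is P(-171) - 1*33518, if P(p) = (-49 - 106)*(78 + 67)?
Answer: -55993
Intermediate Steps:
P(p) = -22475 (P(p) = -155*145 = -22475)
P(-171) - 1*33518 = -22475 - 1*33518 = -22475 - 33518 = -55993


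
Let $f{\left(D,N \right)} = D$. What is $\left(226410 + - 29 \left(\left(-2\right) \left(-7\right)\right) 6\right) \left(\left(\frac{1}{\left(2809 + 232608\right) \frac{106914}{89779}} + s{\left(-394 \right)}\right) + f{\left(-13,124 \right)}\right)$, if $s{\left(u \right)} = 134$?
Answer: $\frac{113685254465436933}{4194895523} \approx 2.7101 \cdot 10^{7}$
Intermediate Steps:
$\left(226410 + - 29 \left(\left(-2\right) \left(-7\right)\right) 6\right) \left(\left(\frac{1}{\left(2809 + 232608\right) \frac{106914}{89779}} + s{\left(-394 \right)}\right) + f{\left(-13,124 \right)}\right) = \left(226410 + - 29 \left(\left(-2\right) \left(-7\right)\right) 6\right) \left(\left(\frac{1}{\left(2809 + 232608\right) \frac{106914}{89779}} + 134\right) - 13\right) = \left(226410 + \left(-29\right) 14 \cdot 6\right) \left(\left(\frac{1}{235417 \cdot 106914 \cdot \frac{1}{89779}} + 134\right) - 13\right) = \left(226410 - 2436\right) \left(\left(\frac{1}{235417 \cdot \frac{106914}{89779}} + 134\right) - 13\right) = \left(226410 - 2436\right) \left(\left(\frac{1}{235417} \cdot \frac{89779}{106914} + 134\right) - 13\right) = 223974 \left(\left(\frac{89779}{25169373138} + 134\right) - 13\right) = 223974 \left(\frac{3372696090271}{25169373138} - 13\right) = 223974 \cdot \frac{3045494239477}{25169373138} = \frac{113685254465436933}{4194895523}$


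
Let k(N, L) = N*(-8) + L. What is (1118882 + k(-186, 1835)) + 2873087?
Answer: 3995292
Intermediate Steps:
k(N, L) = L - 8*N (k(N, L) = -8*N + L = L - 8*N)
(1118882 + k(-186, 1835)) + 2873087 = (1118882 + (1835 - 8*(-186))) + 2873087 = (1118882 + (1835 + 1488)) + 2873087 = (1118882 + 3323) + 2873087 = 1122205 + 2873087 = 3995292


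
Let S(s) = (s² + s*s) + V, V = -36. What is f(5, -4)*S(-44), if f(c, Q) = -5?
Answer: -19180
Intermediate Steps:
S(s) = -36 + 2*s² (S(s) = (s² + s*s) - 36 = (s² + s²) - 36 = 2*s² - 36 = -36 + 2*s²)
f(5, -4)*S(-44) = -5*(-36 + 2*(-44)²) = -5*(-36 + 2*1936) = -5*(-36 + 3872) = -5*3836 = -19180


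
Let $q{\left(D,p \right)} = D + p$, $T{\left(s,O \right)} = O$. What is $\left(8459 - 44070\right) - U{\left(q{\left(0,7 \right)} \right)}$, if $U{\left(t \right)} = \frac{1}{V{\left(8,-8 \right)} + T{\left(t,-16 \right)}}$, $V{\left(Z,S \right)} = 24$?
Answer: $- \frac{284889}{8} \approx -35611.0$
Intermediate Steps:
$U{\left(t \right)} = \frac{1}{8}$ ($U{\left(t \right)} = \frac{1}{24 - 16} = \frac{1}{8}$)
$\left(8459 - 44070\right) - U{\left(q{\left(0,7 \right)} \right)} = \left(8459 - 44070\right) - \frac{1}{8} = -35611 - \frac{1}{8} = - \frac{284889}{8}$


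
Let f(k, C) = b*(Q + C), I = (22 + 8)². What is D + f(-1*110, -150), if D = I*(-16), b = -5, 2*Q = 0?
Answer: -13650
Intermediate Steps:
Q = 0 (Q = (½)*0 = 0)
I = 900 (I = 30² = 900)
f(k, C) = -5*C (f(k, C) = -5*(0 + C) = -5*C)
D = -14400 (D = 900*(-16) = -14400)
D + f(-1*110, -150) = -14400 - 5*(-150) = -14400 + 750 = -13650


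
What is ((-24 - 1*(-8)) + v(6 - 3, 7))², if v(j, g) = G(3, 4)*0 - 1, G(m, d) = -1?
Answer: 289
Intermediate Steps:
v(j, g) = -1 (v(j, g) = -1*0 - 1 = 0 - 1 = -1)
((-24 - 1*(-8)) + v(6 - 3, 7))² = ((-24 - 1*(-8)) - 1)² = ((-24 + 8) - 1)² = (-16 - 1)² = (-17)² = 289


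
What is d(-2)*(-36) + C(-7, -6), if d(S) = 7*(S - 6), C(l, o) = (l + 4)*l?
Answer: 2037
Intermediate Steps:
C(l, o) = l*(4 + l) (C(l, o) = (4 + l)*l = l*(4 + l))
d(S) = -42 + 7*S (d(S) = 7*(-6 + S) = -42 + 7*S)
d(-2)*(-36) + C(-7, -6) = (-42 + 7*(-2))*(-36) - 7*(4 - 7) = (-42 - 14)*(-36) - 7*(-3) = -56*(-36) + 21 = 2016 + 21 = 2037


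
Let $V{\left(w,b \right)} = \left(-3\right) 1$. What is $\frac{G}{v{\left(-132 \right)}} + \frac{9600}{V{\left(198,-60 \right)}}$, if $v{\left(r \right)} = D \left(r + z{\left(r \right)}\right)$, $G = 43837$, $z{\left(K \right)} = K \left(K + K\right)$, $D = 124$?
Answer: $- \frac{13775264963}{4304784} \approx -3200.0$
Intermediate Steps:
$z{\left(K \right)} = 2 K^{2}$ ($z{\left(K \right)} = K 2 K = 2 K^{2}$)
$V{\left(w,b \right)} = -3$
$v{\left(r \right)} = 124 r + 248 r^{2}$ ($v{\left(r \right)} = 124 \left(r + 2 r^{2}\right) = 124 r + 248 r^{2}$)
$\frac{G}{v{\left(-132 \right)}} + \frac{9600}{V{\left(198,-60 \right)}} = \frac{43837}{124 \left(-132\right) \left(1 + 2 \left(-132\right)\right)} + \frac{9600}{-3} = \frac{43837}{124 \left(-132\right) \left(1 - 264\right)} + 9600 \left(- \frac{1}{3}\right) = \frac{43837}{124 \left(-132\right) \left(-263\right)} - 3200 = \frac{43837}{4304784} - 3200 = - \frac{13775264963}{4304784}$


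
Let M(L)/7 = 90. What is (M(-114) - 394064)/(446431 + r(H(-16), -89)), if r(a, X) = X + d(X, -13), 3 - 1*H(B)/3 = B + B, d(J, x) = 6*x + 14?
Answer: -196717/223139 ≈ -0.88159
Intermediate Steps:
M(L) = 630 (M(L) = 7*90 = 630)
d(J, x) = 14 + 6*x
H(B) = 9 - 6*B (H(B) = 9 - 3*(B + B) = 9 - 6*B)
r(a, X) = -64 + X (r(a, X) = X + (14 + 6*(-13)) = X + (14 - 78) = X - 64 = -64 + X)
(M(-114) - 394064)/(446431 + r(H(-16), -89)) = (630 - 394064)/(446431 + (-64 - 89)) = -393434/(446431 - 153) = -393434/446278 = -393434*1/446278 = -196717/223139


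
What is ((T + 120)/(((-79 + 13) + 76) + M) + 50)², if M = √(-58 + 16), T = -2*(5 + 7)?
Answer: 4*(-31277*I + 7450*√42)/(-29*I + 10*√42) ≈ 3202.6 - 497.38*I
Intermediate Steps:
T = -24 (T = -2*12 = -24)
M = I*√42 (M = √(-42) = I*√42 ≈ 6.4807*I)
((T + 120)/(((-79 + 13) + 76) + M) + 50)² = ((-24 + 120)/(((-79 + 13) + 76) + I*√42) + 50)² = (96/((-66 + 76) + I*√42) + 50)² = (96/(10 + I*√42) + 50)² = (50 + 96/(10 + I*√42))²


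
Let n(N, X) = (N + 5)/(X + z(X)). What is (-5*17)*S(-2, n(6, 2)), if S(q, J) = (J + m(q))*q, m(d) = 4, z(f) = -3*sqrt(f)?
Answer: 2890/7 - 2805*sqrt(2)/7 ≈ -153.84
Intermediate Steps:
n(N, X) = (5 + N)/(X - 3*sqrt(X)) (n(N, X) = (N + 5)/(X - 3*sqrt(X)) = (5 + N)/(X - 3*sqrt(X)))
S(q, J) = q*(4 + J) (S(q, J) = (J + 4)*q = (4 + J)*q = q*(4 + J))
(-5*17)*S(-2, n(6, 2)) = (-5*17)*(-2*(4 + (5 + 6)/(2 - 3*sqrt(2)))) = -(-170)*(4 + 11/(2 - 3*sqrt(2))) = -85*(-8 - 22/(2 - 3*sqrt(2))) = 680 + 1870/(2 - 3*sqrt(2))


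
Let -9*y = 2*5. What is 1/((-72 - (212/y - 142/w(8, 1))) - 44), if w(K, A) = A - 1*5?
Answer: 10/393 ≈ 0.025445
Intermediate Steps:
w(K, A) = -5 + A (w(K, A) = A - 5 = -5 + A)
y = -10/9 (y = -2*5/9 = -1/9*10 = -10/9 ≈ -1.1111)
1/((-72 - (212/y - 142/w(8, 1))) - 44) = 1/((-72 - (212/(-10/9) - 142/(-5 + 1))) - 44) = 1/((-72 - (212*(-9/10) - 142/(-4))) - 44) = 1/((-72 - (-954/5 - 142*(-1/4))) - 44) = 1/((-72 - (-954/5 + 71/2)) - 44) = 1/((-72 - 1*(-1553/10)) - 44) = 1/((-72 + 1553/10) - 44) = 1/(833/10 - 44) = 1/(393/10) = 10/393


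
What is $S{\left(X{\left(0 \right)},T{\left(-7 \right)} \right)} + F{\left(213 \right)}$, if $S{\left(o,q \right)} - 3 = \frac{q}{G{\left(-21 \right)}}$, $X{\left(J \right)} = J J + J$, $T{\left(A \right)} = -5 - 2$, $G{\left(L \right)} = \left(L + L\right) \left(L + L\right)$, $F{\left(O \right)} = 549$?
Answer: $\frac{139103}{252} \approx 552.0$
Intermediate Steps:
$G{\left(L \right)} = 4 L^{2}$ ($G{\left(L \right)} = 2 L 2 L = 4 L^{2}$)
$T{\left(A \right)} = -7$
$X{\left(J \right)} = J + J^{2}$ ($X{\left(J \right)} = J^{2} + J = J + J^{2}$)
$S{\left(o,q \right)} = 3 + \frac{q}{1764}$ ($S{\left(o,q \right)} = 3 + \frac{q}{4 \left(-21\right)^{2}} = 3 + \frac{q}{4 \cdot 441} = 3 + \frac{q}{1764}$)
$S{\left(X{\left(0 \right)},T{\left(-7 \right)} \right)} + F{\left(213 \right)} = \left(3 + \frac{1}{1764} \left(-7\right)\right) + 549 = \left(3 - \frac{1}{252}\right) + 549 = \frac{755}{252} + 549 = \frac{139103}{252}$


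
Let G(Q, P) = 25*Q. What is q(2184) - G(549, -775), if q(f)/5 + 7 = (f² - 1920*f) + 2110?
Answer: 2879670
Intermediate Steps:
q(f) = 10515 - 9600*f + 5*f² (q(f) = -35 + 5*((f² - 1920*f) + 2110) = -35 + 5*(2110 + f² - 1920*f) = -35 + (10550 - 9600*f + 5*f²) = 10515 - 9600*f + 5*f²)
q(2184) - G(549, -775) = (10515 - 9600*2184 + 5*2184²) - 25*549 = (10515 - 20966400 + 5*4769856) - 1*13725 = (10515 - 20966400 + 23849280) - 13725 = 2893395 - 13725 = 2879670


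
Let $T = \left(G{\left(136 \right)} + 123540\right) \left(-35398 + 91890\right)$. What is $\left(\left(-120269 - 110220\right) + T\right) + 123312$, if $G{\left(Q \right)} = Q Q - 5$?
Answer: $8023508075$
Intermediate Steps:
$G{\left(Q \right)} = -5 + Q^{2}$ ($G{\left(Q \right)} = Q^{2} - 5 = -5 + Q^{2}$)
$T = 8023615252$ ($T = \left(\left(-5 + 136^{2}\right) + 123540\right) \left(-35398 + 91890\right) = \left(\left(-5 + 18496\right) + 123540\right) 56492 = \left(18491 + 123540\right) 56492 = 142031 \cdot 56492 = 8023615252$)
$\left(\left(-120269 - 110220\right) + T\right) + 123312 = \left(\left(-120269 - 110220\right) + 8023615252\right) + 123312 = \left(-230489 + 8023615252\right) + 123312 = 8023384763 + 123312 = 8023508075$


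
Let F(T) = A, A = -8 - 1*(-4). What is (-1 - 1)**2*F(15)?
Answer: -16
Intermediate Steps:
A = -4 (A = -8 + 4 = -4)
F(T) = -4
(-1 - 1)**2*F(15) = (-1 - 1)**2*(-4) = (-2)**2*(-4) = 4*(-4) = -16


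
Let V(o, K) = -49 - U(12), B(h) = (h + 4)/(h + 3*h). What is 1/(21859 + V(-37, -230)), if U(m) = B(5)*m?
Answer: 5/109023 ≈ 4.5862e-5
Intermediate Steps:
B(h) = (4 + h)/(4*h) (B(h) = (4 + h)/((4*h)) = (4 + h)*(1/(4*h)) = (4 + h)/(4*h))
U(m) = 9*m/20 (U(m) = ((1/4)*(4 + 5)/5)*m = ((1/4)*(1/5)*9)*m = 9*m/20)
V(o, K) = -272/5 (V(o, K) = -49 - 9*12/20 = -49 - 1*27/5 = -49 - 27/5 = -272/5)
1/(21859 + V(-37, -230)) = 1/(21859 - 272/5) = 1/(109023/5) = 5/109023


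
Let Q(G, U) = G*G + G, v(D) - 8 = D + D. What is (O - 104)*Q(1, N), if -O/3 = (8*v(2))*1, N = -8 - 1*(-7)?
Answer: -784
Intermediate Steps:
N = -1 (N = -8 + 7 = -1)
v(D) = 8 + 2*D (v(D) = 8 + (D + D) = 8 + 2*D)
Q(G, U) = G + G² (Q(G, U) = G² + G = G + G²)
O = -288 (O = -3*8*(8 + 2*2) = -3*8*(8 + 4) = -3*8*12 = -288 ≈ -288.00)
(O - 104)*Q(1, N) = (-288 - 104)*(1*(1 + 1)) = -392*2 = -784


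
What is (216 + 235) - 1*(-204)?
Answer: 655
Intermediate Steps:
(216 + 235) - 1*(-204) = 451 + 204 = 655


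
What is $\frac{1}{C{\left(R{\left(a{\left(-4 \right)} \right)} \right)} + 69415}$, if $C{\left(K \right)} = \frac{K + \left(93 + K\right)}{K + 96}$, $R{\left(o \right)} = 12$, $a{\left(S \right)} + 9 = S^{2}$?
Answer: $\frac{12}{832993} \approx 1.4406 \cdot 10^{-5}$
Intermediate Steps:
$a{\left(S \right)} = -9 + S^{2}$
$C{\left(K \right)} = \frac{93 + 2 K}{96 + K}$
$\frac{1}{C{\left(R{\left(a{\left(-4 \right)} \right)} \right)} + 69415} = \frac{1}{\frac{93 + 2 \cdot 12}{96 + 12} + 69415} = \frac{1}{\frac{93 + 24}{108} + 69415} = \frac{1}{\frac{1}{108} \cdot 117 + 69415} = \frac{1}{\frac{13}{12} + 69415} = \frac{1}{\frac{832993}{12}} = \frac{12}{832993}$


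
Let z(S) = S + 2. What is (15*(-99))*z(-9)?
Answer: 10395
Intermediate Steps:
z(S) = 2 + S
(15*(-99))*z(-9) = (15*(-99))*(2 - 9) = -1485*(-7) = 10395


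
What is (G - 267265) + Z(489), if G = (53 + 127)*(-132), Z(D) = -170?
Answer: -291195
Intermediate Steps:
G = -23760 (G = 180*(-132) = -23760)
(G - 267265) + Z(489) = (-23760 - 267265) - 170 = -291025 - 170 = -291195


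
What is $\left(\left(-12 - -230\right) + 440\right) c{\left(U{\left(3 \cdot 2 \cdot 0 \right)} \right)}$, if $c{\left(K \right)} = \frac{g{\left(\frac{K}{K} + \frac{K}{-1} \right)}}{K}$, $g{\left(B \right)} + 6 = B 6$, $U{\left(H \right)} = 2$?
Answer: $-3948$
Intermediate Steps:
$g{\left(B \right)} = -6 + 6 B$ ($g{\left(B \right)} = -6 + B 6 = -6 + 6 B$)
$c{\left(K \right)} = -6$ ($c{\left(K \right)} = \frac{-6 + 6 \left(\frac{K}{K} + \frac{K}{-1}\right)}{K} = \frac{-6 + 6 \left(1 + K \left(-1\right)\right)}{K} = \frac{-6 + 6 \left(1 - K\right)}{K} = \frac{-6 - \left(-6 + 6 K\right)}{K} = \frac{\left(-6\right) K}{K} = -6$)
$\left(\left(-12 - -230\right) + 440\right) c{\left(U{\left(3 \cdot 2 \cdot 0 \right)} \right)} = \left(\left(-12 - -230\right) + 440\right) \left(-6\right) = \left(\left(-12 + 230\right) + 440\right) \left(-6\right) = \left(218 + 440\right) \left(-6\right) = 658 \left(-6\right) = -3948$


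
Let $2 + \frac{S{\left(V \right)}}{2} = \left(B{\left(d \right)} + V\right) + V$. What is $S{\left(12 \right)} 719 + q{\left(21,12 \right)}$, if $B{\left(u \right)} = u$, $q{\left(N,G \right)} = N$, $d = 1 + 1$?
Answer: $34533$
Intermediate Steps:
$d = 2$
$S{\left(V \right)} = 4 V$ ($S{\left(V \right)} = -4 + 2 \left(\left(2 + V\right) + V\right) = -4 + 2 \left(2 + 2 V\right) = -4 + \left(4 + 4 V\right) = 4 V$)
$S{\left(12 \right)} 719 + q{\left(21,12 \right)} = 4 \cdot 12 \cdot 719 + 21 = 48 \cdot 719 + 21 = 34512 + 21 = 34533$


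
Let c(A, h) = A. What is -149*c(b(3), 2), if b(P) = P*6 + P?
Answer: -3129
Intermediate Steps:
b(P) = 7*P (b(P) = 6*P + P = 7*P)
-149*c(b(3), 2) = -1043*3 = -149*21 = -3129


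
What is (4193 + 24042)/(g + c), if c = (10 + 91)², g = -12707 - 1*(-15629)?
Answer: 28235/13123 ≈ 2.1516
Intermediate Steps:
g = 2922 (g = -12707 + 15629 = 2922)
c = 10201 (c = 101² = 10201)
(4193 + 24042)/(g + c) = (4193 + 24042)/(2922 + 10201) = 28235/13123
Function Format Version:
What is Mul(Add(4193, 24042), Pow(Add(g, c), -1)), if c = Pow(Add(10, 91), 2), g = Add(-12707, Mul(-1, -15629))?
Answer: Rational(28235, 13123) ≈ 2.1516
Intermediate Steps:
g = 2922 (g = Add(-12707, 15629) = 2922)
c = 10201 (c = Pow(101, 2) = 10201)
Mul(Add(4193, 24042), Pow(Add(g, c), -1)) = Mul(Add(4193, 24042), Pow(Add(2922, 10201), -1)) = Mul(28235, Pow(13123, -1)) = Mul(28235, Rational(1, 13123)) = Rational(28235, 13123)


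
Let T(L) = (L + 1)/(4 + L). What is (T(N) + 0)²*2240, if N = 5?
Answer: 8960/9 ≈ 995.56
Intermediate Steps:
T(L) = (1 + L)/(4 + L)
(T(N) + 0)²*2240 = ((1 + 5)/(4 + 5) + 0)²*2240 = (6/9 + 0)²*2240 = ((⅑)*6 + 0)²*2240 = (⅔ + 0)²*2240 = (⅔)²*2240 = (4/9)*2240 = 8960/9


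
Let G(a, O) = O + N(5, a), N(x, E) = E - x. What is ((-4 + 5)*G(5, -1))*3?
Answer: -3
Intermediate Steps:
G(a, O) = -5 + O + a (G(a, O) = O + (a - 1*5) = O + (a - 5) = O + (-5 + a) = -5 + O + a)
((-4 + 5)*G(5, -1))*3 = ((-4 + 5)*(-5 - 1 + 5))*3 = (1*(-1))*3 = -1*3 = -3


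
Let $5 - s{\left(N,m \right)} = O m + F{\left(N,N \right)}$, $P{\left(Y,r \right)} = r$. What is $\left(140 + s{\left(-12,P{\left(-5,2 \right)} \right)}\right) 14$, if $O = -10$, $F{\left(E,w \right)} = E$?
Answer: $2478$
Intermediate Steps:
$s{\left(N,m \right)} = 5 - N + 10 m$ ($s{\left(N,m \right)} = 5 - \left(- 10 m + N\right) = 5 - \left(N - 10 m\right) = 5 - N + 10 m$)
$\left(140 + s{\left(-12,P{\left(-5,2 \right)} \right)}\right) 14 = \left(140 + \left(5 - -12 + 10 \cdot 2\right)\right) 14 = \left(140 + \left(5 + 12 + 20\right)\right) 14 = \left(140 + 37\right) 14 = 177 \cdot 14 = 2478$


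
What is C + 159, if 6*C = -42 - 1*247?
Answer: 665/6 ≈ 110.83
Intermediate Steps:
C = -289/6 (C = (-42 - 1*247)/6 = (-42 - 247)/6 = (1/6)*(-289) = -289/6 ≈ -48.167)
C + 159 = -289/6 + 159 = 665/6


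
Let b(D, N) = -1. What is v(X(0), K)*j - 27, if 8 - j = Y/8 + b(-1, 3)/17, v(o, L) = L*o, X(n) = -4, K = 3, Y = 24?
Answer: -1491/17 ≈ -87.706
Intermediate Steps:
j = 86/17 (j = 8 - (24/8 - 1/17) = 8 - (24*(⅛) - 1*1/17) = 8 - (3 - 1/17) = 8 - 1*50/17 = 8 - 50/17 = 86/17 ≈ 5.0588)
v(X(0), K)*j - 27 = (3*(-4))*(86/17) - 27 = -12*86/17 - 27 = -1032/17 - 27 = -1491/17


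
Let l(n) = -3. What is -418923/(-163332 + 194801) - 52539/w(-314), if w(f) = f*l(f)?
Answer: -682658419/9881266 ≈ -69.086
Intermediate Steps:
w(f) = -3*f (w(f) = f*(-3) = -3*f)
-418923/(-163332 + 194801) - 52539/w(-314) = -418923/(-163332 + 194801) - 52539/((-3*(-314))) = -418923/31469 - 52539/942 = -418923*1/31469 - 52539*1/942 = -418923/31469 - 17513/314 = -682658419/9881266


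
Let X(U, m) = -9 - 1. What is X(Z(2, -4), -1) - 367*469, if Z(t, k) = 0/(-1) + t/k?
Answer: -172133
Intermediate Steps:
Z(t, k) = t/k (Z(t, k) = 0*(-1) + t/k = 0 + t/k = t/k)
X(U, m) = -10
X(Z(2, -4), -1) - 367*469 = -10 - 367*469 = -10 - 172123 = -172133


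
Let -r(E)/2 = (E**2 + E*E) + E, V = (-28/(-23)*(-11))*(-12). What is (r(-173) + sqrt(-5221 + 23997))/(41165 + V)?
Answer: -2745510/950491 + 46*sqrt(4694)/950491 ≈ -2.8852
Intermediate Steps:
V = 3696/23 (V = (-28*(-1/23)*(-11))*(-12) = ((28/23)*(-11))*(-12) = -308/23*(-12) = 3696/23 ≈ 160.70)
r(E) = -4*E**2 - 2*E (r(E) = -2*((E**2 + E*E) + E) = -2*((E**2 + E**2) + E) = -2*(2*E**2 + E) = -2*(E + 2*E**2) = -4*E**2 - 2*E)
(r(-173) + sqrt(-5221 + 23997))/(41165 + V) = (-2*(-173)*(1 + 2*(-173)) + sqrt(-5221 + 23997))/(41165 + 3696/23) = (-2*(-173)*(1 - 346) + sqrt(18776))/(950491/23) = (-2*(-173)*(-345) + 2*sqrt(4694))*(23/950491) = (-119370 + 2*sqrt(4694))*(23/950491) = -2745510/950491 + 46*sqrt(4694)/950491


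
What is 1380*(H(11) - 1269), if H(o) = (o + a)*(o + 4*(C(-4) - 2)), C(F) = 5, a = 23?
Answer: -672060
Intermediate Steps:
H(o) = (12 + o)*(23 + o) (H(o) = (o + 23)*(o + 4*(5 - 2)) = (23 + o)*(o + 4*3) = (23 + o)*(o + 12) = (23 + o)*(12 + o) = (12 + o)*(23 + o))
1380*(H(11) - 1269) = 1380*((276 + 11**2 + 35*11) - 1269) = 1380*((276 + 121 + 385) - 1269) = 1380*(782 - 1269) = 1380*(-487) = -672060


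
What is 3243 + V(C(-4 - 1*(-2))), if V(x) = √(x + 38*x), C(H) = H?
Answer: 3243 + I*√78 ≈ 3243.0 + 8.8318*I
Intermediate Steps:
V(x) = √39*√x (V(x) = √(39*x) = √39*√x)
3243 + V(C(-4 - 1*(-2))) = 3243 + √39*√(-4 - 1*(-2)) = 3243 + √39*√(-4 + 2) = 3243 + √39*√(-2) = 3243 + √39*(I*√2) = 3243 + I*√78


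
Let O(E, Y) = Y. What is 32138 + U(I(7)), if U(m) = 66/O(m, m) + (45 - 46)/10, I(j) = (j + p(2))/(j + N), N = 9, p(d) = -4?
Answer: 324899/10 ≈ 32490.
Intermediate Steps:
I(j) = (-4 + j)/(9 + j) (I(j) = (j - 4)/(j + 9) = (-4 + j)/(9 + j))
U(m) = -⅒ + 66/m (U(m) = 66/m + (45 - 46)/10 = 66/m - 1*⅒ = 66/m - ⅒ = -⅒ + 66/m)
32138 + U(I(7)) = 32138 + (660 - (-4 + 7)/(9 + 7))/(10*(((-4 + 7)/(9 + 7)))) = 32138 + (660 - 3/16)/(10*((3/16))) = 32138 + (660 - 3/16)/(10*(((1/16)*3))) = 32138 + (660 - 1*3/16)/(10*(3/16)) = 32138 + (⅒)*(16/3)*(660 - 3/16) = 32138 + (⅒)*(16/3)*(10557/16) = 32138 + 3519/10 = 324899/10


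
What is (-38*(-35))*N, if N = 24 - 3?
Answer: 27930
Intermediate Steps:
N = 21
(-38*(-35))*N = -38*(-35)*21 = 1330*21 = 27930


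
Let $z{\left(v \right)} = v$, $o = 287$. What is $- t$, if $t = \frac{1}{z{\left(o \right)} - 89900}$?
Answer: $\frac{1}{89613} \approx 1.1159 \cdot 10^{-5}$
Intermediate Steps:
$t = - \frac{1}{89613}$ ($t = \frac{1}{287 - 89900} = \frac{1}{-89613} = - \frac{1}{89613} \approx -1.1159 \cdot 10^{-5}$)
$- t = \left(-1\right) \left(- \frac{1}{89613}\right) = \frac{1}{89613}$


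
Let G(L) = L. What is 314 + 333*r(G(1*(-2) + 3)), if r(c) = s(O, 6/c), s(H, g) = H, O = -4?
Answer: -1018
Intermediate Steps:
r(c) = -4
314 + 333*r(G(1*(-2) + 3)) = 314 + 333*(-4) = 314 - 1332 = -1018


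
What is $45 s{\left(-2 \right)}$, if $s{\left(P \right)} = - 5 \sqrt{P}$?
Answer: $- 225 i \sqrt{2} \approx - 318.2 i$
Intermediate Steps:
$45 s{\left(-2 \right)} = 45 \left(- 5 \sqrt{-2}\right) = 45 \left(- 5 i \sqrt{2}\right) = - 225 i \sqrt{2}$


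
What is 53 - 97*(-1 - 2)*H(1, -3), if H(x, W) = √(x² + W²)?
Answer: 53 + 291*√10 ≈ 973.22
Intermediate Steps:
H(x, W) = √(W² + x²)
53 - 97*(-1 - 2)*H(1, -3) = 53 - 97*(-1 - 2)*√((-3)² + 1²) = 53 - (-291)*√(9 + 1) = 53 - (-291)*√10 = 53 + 291*√10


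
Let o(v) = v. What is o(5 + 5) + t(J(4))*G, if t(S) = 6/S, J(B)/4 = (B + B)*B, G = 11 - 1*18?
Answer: 619/64 ≈ 9.6719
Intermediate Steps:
G = -7 (G = 11 - 18 = -7)
J(B) = 8*B² (J(B) = 4*((B + B)*B) = 4*((2*B)*B) = 4*(2*B²) = 8*B²)
o(5 + 5) + t(J(4))*G = (5 + 5) + (6/((8*4²)))*(-7) = 10 + (6/((8*16)))*(-7) = 10 + (6/128)*(-7) = 10 + (6*(1/128))*(-7) = 10 + (3/64)*(-7) = 10 - 21/64 = 619/64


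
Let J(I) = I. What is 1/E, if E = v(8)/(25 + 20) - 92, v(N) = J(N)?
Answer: -45/4132 ≈ -0.010891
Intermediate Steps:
v(N) = N
E = -4132/45 (E = 8/(25 + 20) - 92 = 8/45 - 92 = -4132/45 ≈ -91.822)
1/E = 1/(-4132/45) = -45/4132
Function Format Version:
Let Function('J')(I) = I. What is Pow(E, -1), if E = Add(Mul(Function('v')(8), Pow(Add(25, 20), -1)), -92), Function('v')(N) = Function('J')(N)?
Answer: Rational(-45, 4132) ≈ -0.010891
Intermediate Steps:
Function('v')(N) = N
E = Rational(-4132, 45) (E = Add(Mul(8, Pow(Add(25, 20), -1)), -92) = Add(Mul(8, Pow(45, -1)), -92) = Add(Mul(8, Rational(1, 45)), -92) = Add(Rational(8, 45), -92) = Rational(-4132, 45) ≈ -91.822)
Pow(E, -1) = Pow(Rational(-4132, 45), -1) = Rational(-45, 4132)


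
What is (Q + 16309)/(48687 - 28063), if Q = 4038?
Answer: 20347/20624 ≈ 0.98657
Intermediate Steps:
(Q + 16309)/(48687 - 28063) = (4038 + 16309)/(48687 - 28063) = 20347/20624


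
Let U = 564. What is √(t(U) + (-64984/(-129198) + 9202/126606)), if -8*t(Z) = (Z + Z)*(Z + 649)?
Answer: I*√317786992554900495189558/1363103499 ≈ 413.56*I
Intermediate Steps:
t(Z) = -Z*(649 + Z)/4 (t(Z) = -(Z + Z)*(Z + 649)/8 = -2*Z*(649 + Z)/8 = -Z*(649 + Z)/4)
√(t(U) + (-64984/(-129198) + 9202/126606)) = √(-¼*564*(649 + 564) + (-64984/(-129198) + 9202/126606)) = √(-¼*564*1213 + (-64984*(-1/129198) + 9202*(1/126606))) = √(-171033 + (32492/64599 + 4601/63303)) = √(-171033 + 784687025/1363103499) = √(-233134896057442/1363103499) = I*√317786992554900495189558/1363103499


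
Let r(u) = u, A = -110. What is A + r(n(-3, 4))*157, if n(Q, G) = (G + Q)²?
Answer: 47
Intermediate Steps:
A + r(n(-3, 4))*157 = -110 + (4 - 3)²*157 = -110 + 1²*157 = -110 + 1*157 = -110 + 157 = 47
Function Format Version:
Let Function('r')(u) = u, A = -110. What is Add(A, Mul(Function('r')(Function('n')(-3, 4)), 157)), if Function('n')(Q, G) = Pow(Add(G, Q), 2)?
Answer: 47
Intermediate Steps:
Add(A, Mul(Function('r')(Function('n')(-3, 4)), 157)) = Add(-110, Mul(Pow(Add(4, -3), 2), 157)) = Add(-110, Mul(Pow(1, 2), 157)) = Add(-110, Mul(1, 157)) = Add(-110, 157) = 47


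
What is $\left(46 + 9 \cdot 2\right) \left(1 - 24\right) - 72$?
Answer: $-1544$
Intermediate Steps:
$\left(46 + 9 \cdot 2\right) \left(1 - 24\right) - 72 = \left(46 + 18\right) \left(1 - 24\right) - 72 = 64 \left(-23\right) - 72 = -1472 - 72 = -1544$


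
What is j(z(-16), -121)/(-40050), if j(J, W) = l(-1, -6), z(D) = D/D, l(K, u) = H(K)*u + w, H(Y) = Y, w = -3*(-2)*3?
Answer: -4/6675 ≈ -0.00059925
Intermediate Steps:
w = 18 (w = 6*3 = 18)
l(K, u) = 18 + K*u (l(K, u) = K*u + 18 = 18 + K*u)
z(D) = 1
j(J, W) = 24 (j(J, W) = 18 - 1*(-6) = 18 + 6 = 24)
j(z(-16), -121)/(-40050) = 24/(-40050) = 24*(-1/40050) = -4/6675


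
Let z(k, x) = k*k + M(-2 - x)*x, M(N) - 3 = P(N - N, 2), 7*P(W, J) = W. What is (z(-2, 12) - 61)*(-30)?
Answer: 630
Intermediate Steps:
P(W, J) = W/7
M(N) = 3 (M(N) = 3 + (N - N)/7 = 3 + (⅐)*0 = 3 + 0 = 3)
z(k, x) = k² + 3*x (z(k, x) = k*k + 3*x = k² + 3*x)
(z(-2, 12) - 61)*(-30) = (((-2)² + 3*12) - 61)*(-30) = ((4 + 36) - 61)*(-30) = (40 - 61)*(-30) = -21*(-30) = 630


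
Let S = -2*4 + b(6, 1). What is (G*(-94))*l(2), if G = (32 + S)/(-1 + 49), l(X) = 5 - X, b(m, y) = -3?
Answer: -987/8 ≈ -123.38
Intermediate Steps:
S = -11 (S = -2*4 - 3 = -8 - 3 = -11)
G = 7/16 (G = (32 - 11)/(-1 + 49) = 21/48 = 21*(1/48) = 7/16 ≈ 0.43750)
(G*(-94))*l(2) = ((7/16)*(-94))*(5 - 1*2) = -329*(5 - 2)/8 = -329/8*3 = -987/8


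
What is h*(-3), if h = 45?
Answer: -135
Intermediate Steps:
h*(-3) = 45*(-3) = -135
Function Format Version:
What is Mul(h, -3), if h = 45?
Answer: -135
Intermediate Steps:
Mul(h, -3) = Mul(45, -3) = -135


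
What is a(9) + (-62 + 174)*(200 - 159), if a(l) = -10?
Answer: 4582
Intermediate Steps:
a(9) + (-62 + 174)*(200 - 159) = -10 + (-62 + 174)*(200 - 159) = -10 + 112*41 = -10 + 4592 = 4582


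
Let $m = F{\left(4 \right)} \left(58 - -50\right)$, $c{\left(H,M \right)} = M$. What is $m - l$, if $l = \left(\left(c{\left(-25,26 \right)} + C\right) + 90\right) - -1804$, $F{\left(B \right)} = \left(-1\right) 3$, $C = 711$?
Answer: $-2955$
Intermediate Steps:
$F{\left(B \right)} = -3$
$l = 2631$ ($l = \left(\left(26 + 711\right) + 90\right) - -1804 = \left(737 + 90\right) + 1804 = 827 + 1804 = 2631$)
$m = -324$ ($m = - 3 \left(58 - -50\right) = - 3 \left(58 + 50\right) = \left(-3\right) 108 = -324$)
$m - l = -324 - 2631 = -2955$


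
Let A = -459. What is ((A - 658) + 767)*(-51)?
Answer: 17850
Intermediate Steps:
((A - 658) + 767)*(-51) = ((-459 - 658) + 767)*(-51) = (-1117 + 767)*(-51) = -350*(-51) = 17850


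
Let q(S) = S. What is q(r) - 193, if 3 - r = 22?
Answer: -212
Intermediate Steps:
r = -19 (r = 3 - 1*22 = 3 - 22 = -19)
q(r) - 193 = -19 - 193 = -212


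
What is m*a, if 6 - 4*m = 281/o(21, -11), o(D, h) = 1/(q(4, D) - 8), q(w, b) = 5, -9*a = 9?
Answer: -849/4 ≈ -212.25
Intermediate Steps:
a = -1 (a = -1/9*9 = -1)
o(D, h) = -1/3 (o(D, h) = 1/(5 - 8) = 1/(-3) = -1/3)
m = 849/4 (m = 3/2 - 281/(4*(-1/3)) = 3/2 - 281*(-3)/4 = 3/2 - 1/4*(-843) = 3/2 + 843/4 = 849/4 ≈ 212.25)
m*a = (849/4)*(-1) = -849/4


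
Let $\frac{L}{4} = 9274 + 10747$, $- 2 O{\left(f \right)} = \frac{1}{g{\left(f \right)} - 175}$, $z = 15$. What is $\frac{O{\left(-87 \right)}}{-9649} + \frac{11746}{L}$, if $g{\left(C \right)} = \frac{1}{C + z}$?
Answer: $\frac{714079297265}{4868588616058} \approx 0.14667$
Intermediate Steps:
$g{\left(C \right)} = \frac{1}{15 + C}$ ($g{\left(C \right)} = \frac{1}{C + 15} = \frac{1}{15 + C}$)
$O{\left(f \right)} = - \frac{1}{2 \left(-175 + \frac{1}{15 + f}\right)}$ ($O{\left(f \right)} = - \frac{1}{2 \left(\frac{1}{15 + f} - 175\right)} = - \frac{1}{2 \left(-175 + \frac{1}{15 + f}\right)}$)
$L = 80084$ ($L = 4 \left(9274 + 10747\right) = 4 \cdot 20021 = 80084$)
$\frac{O{\left(-87 \right)}}{-9649} + \frac{11746}{L} = \frac{\frac{1}{2} \frac{1}{2624 + 175 \left(-87\right)} \left(15 - 87\right)}{-9649} + \frac{11746}{80084} = \frac{1}{2} \frac{1}{2624 - 15225} \left(-72\right) \left(- \frac{1}{9649}\right) + 11746 \cdot \frac{1}{80084} = \frac{1}{2} \frac{1}{-12601} \left(-72\right) \left(- \frac{1}{9649}\right) + \frac{5873}{40042} = \frac{1}{2} \left(- \frac{1}{12601}\right) \left(-72\right) \left(- \frac{1}{9649}\right) + \frac{5873}{40042} = \frac{36}{12601} \left(- \frac{1}{9649}\right) + \frac{5873}{40042} = - \frac{36}{121587049} + \frac{5873}{40042} = \frac{714079297265}{4868588616058}$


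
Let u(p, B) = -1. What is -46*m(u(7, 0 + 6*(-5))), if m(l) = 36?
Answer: -1656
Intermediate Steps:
-46*m(u(7, 0 + 6*(-5))) = -46*36 = -1656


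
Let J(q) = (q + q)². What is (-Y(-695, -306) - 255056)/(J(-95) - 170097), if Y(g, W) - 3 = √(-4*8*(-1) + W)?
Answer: 255059/133997 + I*√274/133997 ≈ 1.9035 + 0.00012353*I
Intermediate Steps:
Y(g, W) = 3 + √(32 + W) (Y(g, W) = 3 + √(-4*8*(-1) + W) = 3 + √(-32*(-1) + W) = 3 + √(32 + W))
J(q) = 4*q² (J(q) = (2*q)² = 4*q²)
(-Y(-695, -306) - 255056)/(J(-95) - 170097) = (-(3 + √(32 - 306)) - 255056)/(4*(-95)² - 170097) = (-(3 + √(-274)) - 255056)/(4*9025 - 170097) = (-(3 + I*√274) - 255056)/(36100 - 170097) = ((-3 - I*√274) - 255056)/(-133997) = (-255059 - I*√274)*(-1/133997) = 255059/133997 + I*√274/133997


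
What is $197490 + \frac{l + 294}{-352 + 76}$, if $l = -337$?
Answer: $\frac{54507283}{276} \approx 1.9749 \cdot 10^{5}$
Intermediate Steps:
$197490 + \frac{l + 294}{-352 + 76} = 197490 + \frac{-337 + 294}{-352 + 76} = 197490 - \frac{43}{-276} = 197490 - - \frac{43}{276} = 197490 + \frac{43}{276} = \frac{54507283}{276}$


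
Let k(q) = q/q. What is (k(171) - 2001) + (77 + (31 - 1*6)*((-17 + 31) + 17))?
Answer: -1148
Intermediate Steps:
k(q) = 1
(k(171) - 2001) + (77 + (31 - 1*6)*((-17 + 31) + 17)) = (1 - 2001) + (77 + (31 - 1*6)*((-17 + 31) + 17)) = -2000 + (77 + (31 - 6)*(14 + 17)) = -2000 + (77 + 25*31) = -2000 + (77 + 775) = -2000 + 852 = -1148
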